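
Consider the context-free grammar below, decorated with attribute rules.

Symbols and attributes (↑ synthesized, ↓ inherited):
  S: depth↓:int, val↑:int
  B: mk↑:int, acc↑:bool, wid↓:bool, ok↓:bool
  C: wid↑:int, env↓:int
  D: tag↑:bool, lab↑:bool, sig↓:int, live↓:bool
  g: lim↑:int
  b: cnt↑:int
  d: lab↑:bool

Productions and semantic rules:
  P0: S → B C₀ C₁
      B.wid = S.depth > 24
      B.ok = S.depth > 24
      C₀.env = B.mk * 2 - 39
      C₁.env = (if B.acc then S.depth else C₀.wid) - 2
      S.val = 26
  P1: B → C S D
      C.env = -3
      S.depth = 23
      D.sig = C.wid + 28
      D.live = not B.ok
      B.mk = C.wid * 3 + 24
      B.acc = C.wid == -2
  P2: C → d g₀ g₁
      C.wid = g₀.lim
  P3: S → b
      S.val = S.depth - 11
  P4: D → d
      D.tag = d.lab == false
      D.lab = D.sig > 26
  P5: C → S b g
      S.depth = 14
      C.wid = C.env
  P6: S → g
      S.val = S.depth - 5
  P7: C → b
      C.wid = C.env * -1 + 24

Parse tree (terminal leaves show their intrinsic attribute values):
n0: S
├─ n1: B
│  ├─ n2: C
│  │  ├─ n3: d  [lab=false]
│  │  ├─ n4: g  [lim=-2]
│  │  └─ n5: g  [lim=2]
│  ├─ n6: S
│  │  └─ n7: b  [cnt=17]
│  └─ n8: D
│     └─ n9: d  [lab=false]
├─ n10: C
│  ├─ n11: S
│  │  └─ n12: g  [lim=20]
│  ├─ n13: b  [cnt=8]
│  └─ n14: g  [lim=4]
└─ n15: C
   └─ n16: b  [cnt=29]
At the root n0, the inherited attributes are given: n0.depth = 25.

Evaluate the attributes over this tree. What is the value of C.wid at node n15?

1

1. n0.depth = 25  [given at root]
2. n1.wid = true  [S.depth > 24]
3. n1.ok = true  [S.depth > 24]
4. n2.env = -3  [-3]
5. n3.lab = false  [terminal]
6. n4.lim = -2  [terminal]
7. n5.lim = 2  [terminal]
8. n2.wid = -2  [g₀.lim]
9. n6.depth = 23  [23]
10. n7.cnt = 17  [terminal]
11. n6.val = 12  [S.depth - 11]
12. n8.sig = 26  [C.wid + 28]
13. n8.live = false  [not B.ok]
14. n9.lab = false  [terminal]
15. n8.tag = true  [d.lab == false]
16. n8.lab = false  [D.sig > 26]
17. n1.mk = 18  [C.wid * 3 + 24]
18. n1.acc = true  [C.wid == -2]
19. n10.env = -3  [B.mk * 2 - 39]
20. n11.depth = 14  [14]
21. n12.lim = 20  [terminal]
22. n11.val = 9  [S.depth - 5]
23. n13.cnt = 8  [terminal]
24. n14.lim = 4  [terminal]
25. n10.wid = -3  [C.env]
26. n15.env = 23  [(if B.acc then S.depth else C₀.wid) - 2]
27. n16.cnt = 29  [terminal]
28. n15.wid = 1  [C.env * -1 + 24]
29. n0.val = 26  [26]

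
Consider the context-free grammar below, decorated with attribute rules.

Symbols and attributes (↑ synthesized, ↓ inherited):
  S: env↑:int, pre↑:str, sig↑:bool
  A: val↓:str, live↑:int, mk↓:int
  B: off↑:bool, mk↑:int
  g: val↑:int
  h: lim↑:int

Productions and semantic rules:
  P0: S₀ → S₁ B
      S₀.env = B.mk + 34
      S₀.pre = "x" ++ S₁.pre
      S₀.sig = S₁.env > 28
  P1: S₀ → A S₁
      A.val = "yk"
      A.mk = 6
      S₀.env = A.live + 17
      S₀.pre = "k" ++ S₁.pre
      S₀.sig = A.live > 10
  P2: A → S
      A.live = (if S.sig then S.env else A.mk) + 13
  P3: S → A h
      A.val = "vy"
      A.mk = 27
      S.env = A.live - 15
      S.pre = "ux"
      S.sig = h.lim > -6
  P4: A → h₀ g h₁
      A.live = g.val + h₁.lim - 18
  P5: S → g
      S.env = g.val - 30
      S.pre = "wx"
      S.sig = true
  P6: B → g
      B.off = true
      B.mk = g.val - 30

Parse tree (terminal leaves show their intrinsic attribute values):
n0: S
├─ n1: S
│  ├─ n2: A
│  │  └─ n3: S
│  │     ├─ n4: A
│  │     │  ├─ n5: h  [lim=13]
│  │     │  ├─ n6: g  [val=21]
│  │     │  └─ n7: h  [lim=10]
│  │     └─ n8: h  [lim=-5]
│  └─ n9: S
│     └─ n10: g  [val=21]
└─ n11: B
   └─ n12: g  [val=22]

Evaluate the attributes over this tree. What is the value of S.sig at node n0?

1. n2.val = "yk"  ["yk"]
2. n2.mk = 6  [6]
3. n4.val = "vy"  ["vy"]
4. n4.mk = 27  [27]
5. n5.lim = 13  [terminal]
6. n6.val = 21  [terminal]
7. n7.lim = 10  [terminal]
8. n4.live = 13  [g.val + h₁.lim - 18]
9. n8.lim = -5  [terminal]
10. n3.env = -2  [A.live - 15]
11. n3.pre = "ux"  ["ux"]
12. n3.sig = true  [h.lim > -6]
13. n2.live = 11  [(if S.sig then S.env else A.mk) + 13]
14. n10.val = 21  [terminal]
15. n9.env = -9  [g.val - 30]
16. n9.pre = "wx"  ["wx"]
17. n9.sig = true  [true]
18. n1.env = 28  [A.live + 17]
19. n1.pre = "kwx"  ["k" ++ S₁.pre]
20. n1.sig = true  [A.live > 10]
21. n12.val = 22  [terminal]
22. n11.off = true  [true]
23. n11.mk = -8  [g.val - 30]
24. n0.env = 26  [B.mk + 34]
25. n0.pre = "xkwx"  ["x" ++ S₁.pre]
26. n0.sig = false  [S₁.env > 28]

false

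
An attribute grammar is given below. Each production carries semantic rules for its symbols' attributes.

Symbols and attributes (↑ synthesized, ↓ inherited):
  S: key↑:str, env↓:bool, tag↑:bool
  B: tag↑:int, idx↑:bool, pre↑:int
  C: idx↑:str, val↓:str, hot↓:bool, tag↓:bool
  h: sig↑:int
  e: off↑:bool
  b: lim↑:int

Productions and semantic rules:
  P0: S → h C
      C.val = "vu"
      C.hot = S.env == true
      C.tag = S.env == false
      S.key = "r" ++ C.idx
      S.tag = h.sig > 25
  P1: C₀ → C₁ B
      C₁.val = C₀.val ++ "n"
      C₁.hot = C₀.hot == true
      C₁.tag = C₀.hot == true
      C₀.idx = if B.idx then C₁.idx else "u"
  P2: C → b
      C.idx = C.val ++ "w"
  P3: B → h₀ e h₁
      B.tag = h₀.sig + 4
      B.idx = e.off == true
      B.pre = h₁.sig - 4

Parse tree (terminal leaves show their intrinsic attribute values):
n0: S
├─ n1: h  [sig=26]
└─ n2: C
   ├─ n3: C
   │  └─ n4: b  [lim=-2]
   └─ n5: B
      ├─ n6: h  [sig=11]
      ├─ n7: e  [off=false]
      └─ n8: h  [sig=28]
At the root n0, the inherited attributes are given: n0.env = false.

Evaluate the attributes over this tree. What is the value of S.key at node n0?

"ru"

1. n0.env = false  [given at root]
2. n1.sig = 26  [terminal]
3. n2.val = "vu"  ["vu"]
4. n2.hot = false  [S.env == true]
5. n2.tag = true  [S.env == false]
6. n3.val = "vun"  [C₀.val ++ "n"]
7. n3.hot = false  [C₀.hot == true]
8. n3.tag = false  [C₀.hot == true]
9. n4.lim = -2  [terminal]
10. n3.idx = "vunw"  [C.val ++ "w"]
11. n6.sig = 11  [terminal]
12. n7.off = false  [terminal]
13. n8.sig = 28  [terminal]
14. n5.tag = 15  [h₀.sig + 4]
15. n5.idx = false  [e.off == true]
16. n5.pre = 24  [h₁.sig - 4]
17. n2.idx = "u"  [if B.idx then C₁.idx else "u"]
18. n0.key = "ru"  ["r" ++ C.idx]
19. n0.tag = true  [h.sig > 25]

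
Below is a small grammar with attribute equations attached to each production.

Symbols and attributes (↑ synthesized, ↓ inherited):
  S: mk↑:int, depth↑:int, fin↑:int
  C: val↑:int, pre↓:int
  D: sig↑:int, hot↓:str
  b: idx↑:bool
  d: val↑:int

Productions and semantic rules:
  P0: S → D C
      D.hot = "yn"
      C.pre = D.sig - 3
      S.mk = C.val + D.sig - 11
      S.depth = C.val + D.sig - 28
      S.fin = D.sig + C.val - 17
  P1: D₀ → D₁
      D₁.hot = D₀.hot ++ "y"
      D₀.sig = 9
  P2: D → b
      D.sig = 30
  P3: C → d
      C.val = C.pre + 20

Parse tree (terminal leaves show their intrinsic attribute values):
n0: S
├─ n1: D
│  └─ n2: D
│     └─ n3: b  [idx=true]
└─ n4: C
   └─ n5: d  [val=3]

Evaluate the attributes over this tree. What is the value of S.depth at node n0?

7

1. n1.hot = "yn"  ["yn"]
2. n2.hot = "yny"  [D₀.hot ++ "y"]
3. n3.idx = true  [terminal]
4. n2.sig = 30  [30]
5. n1.sig = 9  [9]
6. n4.pre = 6  [D.sig - 3]
7. n5.val = 3  [terminal]
8. n4.val = 26  [C.pre + 20]
9. n0.mk = 24  [C.val + D.sig - 11]
10. n0.depth = 7  [C.val + D.sig - 28]
11. n0.fin = 18  [D.sig + C.val - 17]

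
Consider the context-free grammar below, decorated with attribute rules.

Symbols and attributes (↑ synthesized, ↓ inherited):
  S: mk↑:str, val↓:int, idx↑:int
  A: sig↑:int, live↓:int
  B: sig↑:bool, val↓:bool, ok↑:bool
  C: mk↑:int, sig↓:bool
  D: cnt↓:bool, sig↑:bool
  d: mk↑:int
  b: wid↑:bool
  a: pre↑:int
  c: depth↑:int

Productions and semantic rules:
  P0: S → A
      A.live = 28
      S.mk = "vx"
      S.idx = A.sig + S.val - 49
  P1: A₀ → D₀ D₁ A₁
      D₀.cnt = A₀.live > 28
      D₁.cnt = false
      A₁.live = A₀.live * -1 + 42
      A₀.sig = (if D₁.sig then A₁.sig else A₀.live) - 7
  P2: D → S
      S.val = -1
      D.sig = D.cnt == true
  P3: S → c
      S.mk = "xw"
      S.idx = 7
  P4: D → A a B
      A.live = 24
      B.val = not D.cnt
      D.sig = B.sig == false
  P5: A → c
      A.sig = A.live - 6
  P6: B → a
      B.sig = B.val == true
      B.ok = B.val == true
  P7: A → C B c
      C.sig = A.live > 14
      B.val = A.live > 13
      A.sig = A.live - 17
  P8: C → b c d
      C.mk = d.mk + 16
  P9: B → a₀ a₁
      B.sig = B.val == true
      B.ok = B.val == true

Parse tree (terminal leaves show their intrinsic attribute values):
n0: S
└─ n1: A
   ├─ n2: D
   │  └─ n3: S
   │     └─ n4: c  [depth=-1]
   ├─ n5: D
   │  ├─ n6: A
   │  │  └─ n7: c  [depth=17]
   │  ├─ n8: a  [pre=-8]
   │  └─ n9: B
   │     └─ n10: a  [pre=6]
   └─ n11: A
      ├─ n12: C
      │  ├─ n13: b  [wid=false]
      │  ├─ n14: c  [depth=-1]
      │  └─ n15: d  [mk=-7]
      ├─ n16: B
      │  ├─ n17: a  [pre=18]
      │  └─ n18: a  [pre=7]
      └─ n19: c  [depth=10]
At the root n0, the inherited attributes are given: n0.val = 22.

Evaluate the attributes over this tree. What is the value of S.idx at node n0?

1. n0.val = 22  [given at root]
2. n1.live = 28  [28]
3. n2.cnt = false  [A₀.live > 28]
4. n3.val = -1  [-1]
5. n4.depth = -1  [terminal]
6. n3.mk = "xw"  ["xw"]
7. n3.idx = 7  [7]
8. n2.sig = false  [D.cnt == true]
9. n5.cnt = false  [false]
10. n6.live = 24  [24]
11. n7.depth = 17  [terminal]
12. n6.sig = 18  [A.live - 6]
13. n8.pre = -8  [terminal]
14. n9.val = true  [not D.cnt]
15. n10.pre = 6  [terminal]
16. n9.sig = true  [B.val == true]
17. n9.ok = true  [B.val == true]
18. n5.sig = false  [B.sig == false]
19. n11.live = 14  [A₀.live * -1 + 42]
20. n12.sig = false  [A.live > 14]
21. n13.wid = false  [terminal]
22. n14.depth = -1  [terminal]
23. n15.mk = -7  [terminal]
24. n12.mk = 9  [d.mk + 16]
25. n16.val = true  [A.live > 13]
26. n17.pre = 18  [terminal]
27. n18.pre = 7  [terminal]
28. n16.sig = true  [B.val == true]
29. n16.ok = true  [B.val == true]
30. n19.depth = 10  [terminal]
31. n11.sig = -3  [A.live - 17]
32. n1.sig = 21  [(if D₁.sig then A₁.sig else A₀.live) - 7]
33. n0.mk = "vx"  ["vx"]
34. n0.idx = -6  [A.sig + S.val - 49]

-6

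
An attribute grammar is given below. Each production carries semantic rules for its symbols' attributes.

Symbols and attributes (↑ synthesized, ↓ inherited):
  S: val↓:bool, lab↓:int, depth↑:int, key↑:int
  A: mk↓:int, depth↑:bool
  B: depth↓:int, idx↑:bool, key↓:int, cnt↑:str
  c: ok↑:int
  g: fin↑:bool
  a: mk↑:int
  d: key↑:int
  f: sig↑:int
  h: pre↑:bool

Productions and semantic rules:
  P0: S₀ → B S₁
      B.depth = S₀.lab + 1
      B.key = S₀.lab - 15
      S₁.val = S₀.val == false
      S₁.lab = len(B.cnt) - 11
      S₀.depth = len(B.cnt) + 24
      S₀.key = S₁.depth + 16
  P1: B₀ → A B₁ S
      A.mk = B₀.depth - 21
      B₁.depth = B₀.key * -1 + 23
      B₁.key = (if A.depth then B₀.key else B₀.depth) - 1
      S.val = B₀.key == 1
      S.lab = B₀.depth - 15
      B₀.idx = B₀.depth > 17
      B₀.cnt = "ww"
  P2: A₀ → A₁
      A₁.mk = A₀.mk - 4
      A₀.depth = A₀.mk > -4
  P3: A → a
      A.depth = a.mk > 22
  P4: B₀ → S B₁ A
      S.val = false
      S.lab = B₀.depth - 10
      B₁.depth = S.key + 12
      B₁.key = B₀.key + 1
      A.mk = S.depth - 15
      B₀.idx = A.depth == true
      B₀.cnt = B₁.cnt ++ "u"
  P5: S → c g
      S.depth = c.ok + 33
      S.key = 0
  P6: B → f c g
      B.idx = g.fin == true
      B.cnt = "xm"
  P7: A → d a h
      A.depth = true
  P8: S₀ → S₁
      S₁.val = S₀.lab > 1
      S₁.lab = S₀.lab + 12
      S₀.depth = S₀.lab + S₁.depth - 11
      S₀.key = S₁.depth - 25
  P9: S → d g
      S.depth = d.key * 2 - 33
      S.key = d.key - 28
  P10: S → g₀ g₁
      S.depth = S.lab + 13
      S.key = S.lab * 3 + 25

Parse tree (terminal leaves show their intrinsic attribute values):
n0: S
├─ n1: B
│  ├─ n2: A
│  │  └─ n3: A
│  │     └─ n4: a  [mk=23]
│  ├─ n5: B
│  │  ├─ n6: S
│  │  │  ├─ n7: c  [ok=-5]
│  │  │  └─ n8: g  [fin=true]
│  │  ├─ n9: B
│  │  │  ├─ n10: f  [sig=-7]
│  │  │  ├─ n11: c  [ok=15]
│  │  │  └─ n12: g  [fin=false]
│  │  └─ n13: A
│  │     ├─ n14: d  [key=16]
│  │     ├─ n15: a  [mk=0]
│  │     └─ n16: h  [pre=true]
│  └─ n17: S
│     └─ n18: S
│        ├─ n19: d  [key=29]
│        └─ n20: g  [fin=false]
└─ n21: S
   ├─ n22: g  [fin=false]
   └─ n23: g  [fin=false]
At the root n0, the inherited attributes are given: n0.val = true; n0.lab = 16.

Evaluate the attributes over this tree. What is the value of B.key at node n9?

17

1. n0.val = true  [given at root]
2. n0.lab = 16  [given at root]
3. n1.depth = 17  [S₀.lab + 1]
4. n1.key = 1  [S₀.lab - 15]
5. n2.mk = -4  [B₀.depth - 21]
6. n3.mk = -8  [A₀.mk - 4]
7. n4.mk = 23  [terminal]
8. n3.depth = true  [a.mk > 22]
9. n2.depth = false  [A₀.mk > -4]
10. n5.depth = 22  [B₀.key * -1 + 23]
11. n5.key = 16  [(if A.depth then B₀.key else B₀.depth) - 1]
12. n6.val = false  [false]
13. n6.lab = 12  [B₀.depth - 10]
14. n7.ok = -5  [terminal]
15. n8.fin = true  [terminal]
16. n6.depth = 28  [c.ok + 33]
17. n6.key = 0  [0]
18. n9.depth = 12  [S.key + 12]
19. n9.key = 17  [B₀.key + 1]
20. n10.sig = -7  [terminal]
21. n11.ok = 15  [terminal]
22. n12.fin = false  [terminal]
23. n9.idx = false  [g.fin == true]
24. n9.cnt = "xm"  ["xm"]
25. n13.mk = 13  [S.depth - 15]
26. n14.key = 16  [terminal]
27. n15.mk = 0  [terminal]
28. n16.pre = true  [terminal]
29. n13.depth = true  [true]
30. n5.idx = true  [A.depth == true]
31. n5.cnt = "xmu"  [B₁.cnt ++ "u"]
32. n17.val = true  [B₀.key == 1]
33. n17.lab = 2  [B₀.depth - 15]
34. n18.val = true  [S₀.lab > 1]
35. n18.lab = 14  [S₀.lab + 12]
36. n19.key = 29  [terminal]
37. n20.fin = false  [terminal]
38. n18.depth = 25  [d.key * 2 - 33]
39. n18.key = 1  [d.key - 28]
40. n17.depth = 16  [S₀.lab + S₁.depth - 11]
41. n17.key = 0  [S₁.depth - 25]
42. n1.idx = false  [B₀.depth > 17]
43. n1.cnt = "ww"  ["ww"]
44. n21.val = false  [S₀.val == false]
45. n21.lab = -9  [len(B.cnt) - 11]
46. n22.fin = false  [terminal]
47. n23.fin = false  [terminal]
48. n21.depth = 4  [S.lab + 13]
49. n21.key = -2  [S.lab * 3 + 25]
50. n0.depth = 26  [len(B.cnt) + 24]
51. n0.key = 20  [S₁.depth + 16]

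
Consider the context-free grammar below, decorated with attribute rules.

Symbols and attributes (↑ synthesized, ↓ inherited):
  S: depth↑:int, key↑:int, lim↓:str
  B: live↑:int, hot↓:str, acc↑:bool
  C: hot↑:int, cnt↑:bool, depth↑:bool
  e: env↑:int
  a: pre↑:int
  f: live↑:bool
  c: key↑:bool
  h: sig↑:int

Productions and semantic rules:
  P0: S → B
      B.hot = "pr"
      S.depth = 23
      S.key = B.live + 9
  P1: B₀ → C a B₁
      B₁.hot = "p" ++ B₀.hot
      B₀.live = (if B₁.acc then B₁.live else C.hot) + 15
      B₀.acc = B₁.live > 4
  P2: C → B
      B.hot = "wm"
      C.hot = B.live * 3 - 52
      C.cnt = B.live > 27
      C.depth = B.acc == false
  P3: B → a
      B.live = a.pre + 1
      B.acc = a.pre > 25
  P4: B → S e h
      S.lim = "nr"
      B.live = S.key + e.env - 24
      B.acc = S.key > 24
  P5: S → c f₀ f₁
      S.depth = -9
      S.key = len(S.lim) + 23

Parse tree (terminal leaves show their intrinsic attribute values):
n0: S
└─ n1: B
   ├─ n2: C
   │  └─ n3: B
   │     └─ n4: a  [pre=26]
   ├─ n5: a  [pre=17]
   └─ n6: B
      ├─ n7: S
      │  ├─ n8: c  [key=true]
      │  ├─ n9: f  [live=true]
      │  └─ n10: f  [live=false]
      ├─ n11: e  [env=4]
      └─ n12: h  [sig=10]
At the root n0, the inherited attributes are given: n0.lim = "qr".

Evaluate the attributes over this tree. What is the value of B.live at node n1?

1. n0.lim = "qr"  [given at root]
2. n1.hot = "pr"  ["pr"]
3. n3.hot = "wm"  ["wm"]
4. n4.pre = 26  [terminal]
5. n3.live = 27  [a.pre + 1]
6. n3.acc = true  [a.pre > 25]
7. n2.hot = 29  [B.live * 3 - 52]
8. n2.cnt = false  [B.live > 27]
9. n2.depth = false  [B.acc == false]
10. n5.pre = 17  [terminal]
11. n6.hot = "ppr"  ["p" ++ B₀.hot]
12. n7.lim = "nr"  ["nr"]
13. n8.key = true  [terminal]
14. n9.live = true  [terminal]
15. n10.live = false  [terminal]
16. n7.depth = -9  [-9]
17. n7.key = 25  [len(S.lim) + 23]
18. n11.env = 4  [terminal]
19. n12.sig = 10  [terminal]
20. n6.live = 5  [S.key + e.env - 24]
21. n6.acc = true  [S.key > 24]
22. n1.live = 20  [(if B₁.acc then B₁.live else C.hot) + 15]
23. n1.acc = true  [B₁.live > 4]
24. n0.depth = 23  [23]
25. n0.key = 29  [B.live + 9]

20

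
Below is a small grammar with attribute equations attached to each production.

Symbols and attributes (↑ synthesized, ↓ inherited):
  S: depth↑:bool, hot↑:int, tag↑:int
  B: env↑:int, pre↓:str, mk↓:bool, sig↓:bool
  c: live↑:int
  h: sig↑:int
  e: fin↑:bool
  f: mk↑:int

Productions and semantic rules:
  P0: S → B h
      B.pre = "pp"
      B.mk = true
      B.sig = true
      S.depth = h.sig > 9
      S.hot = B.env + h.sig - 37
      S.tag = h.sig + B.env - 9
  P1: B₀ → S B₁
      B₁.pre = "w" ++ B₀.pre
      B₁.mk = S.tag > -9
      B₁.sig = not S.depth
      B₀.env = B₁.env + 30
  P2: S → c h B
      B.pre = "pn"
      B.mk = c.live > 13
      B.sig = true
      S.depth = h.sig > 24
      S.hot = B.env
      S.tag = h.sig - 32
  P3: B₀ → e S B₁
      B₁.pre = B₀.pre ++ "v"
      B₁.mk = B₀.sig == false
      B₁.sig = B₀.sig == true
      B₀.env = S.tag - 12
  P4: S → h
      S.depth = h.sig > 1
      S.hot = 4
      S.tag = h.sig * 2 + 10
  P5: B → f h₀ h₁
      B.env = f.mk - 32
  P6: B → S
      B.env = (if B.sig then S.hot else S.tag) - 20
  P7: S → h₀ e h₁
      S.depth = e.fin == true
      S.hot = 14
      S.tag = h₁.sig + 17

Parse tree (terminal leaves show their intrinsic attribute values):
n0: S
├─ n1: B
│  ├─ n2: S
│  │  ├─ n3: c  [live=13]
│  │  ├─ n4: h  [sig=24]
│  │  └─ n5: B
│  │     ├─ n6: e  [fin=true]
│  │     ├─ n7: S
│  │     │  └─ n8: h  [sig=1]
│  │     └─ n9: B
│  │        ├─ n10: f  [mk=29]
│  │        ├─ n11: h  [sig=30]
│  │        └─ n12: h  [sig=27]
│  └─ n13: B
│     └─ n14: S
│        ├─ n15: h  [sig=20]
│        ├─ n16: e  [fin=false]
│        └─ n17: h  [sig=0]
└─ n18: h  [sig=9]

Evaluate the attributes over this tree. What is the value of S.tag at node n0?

1. n1.pre = "pp"  ["pp"]
2. n1.mk = true  [true]
3. n1.sig = true  [true]
4. n3.live = 13  [terminal]
5. n4.sig = 24  [terminal]
6. n5.pre = "pn"  ["pn"]
7. n5.mk = false  [c.live > 13]
8. n5.sig = true  [true]
9. n6.fin = true  [terminal]
10. n8.sig = 1  [terminal]
11. n7.depth = false  [h.sig > 1]
12. n7.hot = 4  [4]
13. n7.tag = 12  [h.sig * 2 + 10]
14. n9.pre = "pnv"  [B₀.pre ++ "v"]
15. n9.mk = false  [B₀.sig == false]
16. n9.sig = true  [B₀.sig == true]
17. n10.mk = 29  [terminal]
18. n11.sig = 30  [terminal]
19. n12.sig = 27  [terminal]
20. n9.env = -3  [f.mk - 32]
21. n5.env = 0  [S.tag - 12]
22. n2.depth = false  [h.sig > 24]
23. n2.hot = 0  [B.env]
24. n2.tag = -8  [h.sig - 32]
25. n13.pre = "wpp"  ["w" ++ B₀.pre]
26. n13.mk = true  [S.tag > -9]
27. n13.sig = true  [not S.depth]
28. n15.sig = 20  [terminal]
29. n16.fin = false  [terminal]
30. n17.sig = 0  [terminal]
31. n14.depth = false  [e.fin == true]
32. n14.hot = 14  [14]
33. n14.tag = 17  [h₁.sig + 17]
34. n13.env = -6  [(if B.sig then S.hot else S.tag) - 20]
35. n1.env = 24  [B₁.env + 30]
36. n18.sig = 9  [terminal]
37. n0.depth = false  [h.sig > 9]
38. n0.hot = -4  [B.env + h.sig - 37]
39. n0.tag = 24  [h.sig + B.env - 9]

24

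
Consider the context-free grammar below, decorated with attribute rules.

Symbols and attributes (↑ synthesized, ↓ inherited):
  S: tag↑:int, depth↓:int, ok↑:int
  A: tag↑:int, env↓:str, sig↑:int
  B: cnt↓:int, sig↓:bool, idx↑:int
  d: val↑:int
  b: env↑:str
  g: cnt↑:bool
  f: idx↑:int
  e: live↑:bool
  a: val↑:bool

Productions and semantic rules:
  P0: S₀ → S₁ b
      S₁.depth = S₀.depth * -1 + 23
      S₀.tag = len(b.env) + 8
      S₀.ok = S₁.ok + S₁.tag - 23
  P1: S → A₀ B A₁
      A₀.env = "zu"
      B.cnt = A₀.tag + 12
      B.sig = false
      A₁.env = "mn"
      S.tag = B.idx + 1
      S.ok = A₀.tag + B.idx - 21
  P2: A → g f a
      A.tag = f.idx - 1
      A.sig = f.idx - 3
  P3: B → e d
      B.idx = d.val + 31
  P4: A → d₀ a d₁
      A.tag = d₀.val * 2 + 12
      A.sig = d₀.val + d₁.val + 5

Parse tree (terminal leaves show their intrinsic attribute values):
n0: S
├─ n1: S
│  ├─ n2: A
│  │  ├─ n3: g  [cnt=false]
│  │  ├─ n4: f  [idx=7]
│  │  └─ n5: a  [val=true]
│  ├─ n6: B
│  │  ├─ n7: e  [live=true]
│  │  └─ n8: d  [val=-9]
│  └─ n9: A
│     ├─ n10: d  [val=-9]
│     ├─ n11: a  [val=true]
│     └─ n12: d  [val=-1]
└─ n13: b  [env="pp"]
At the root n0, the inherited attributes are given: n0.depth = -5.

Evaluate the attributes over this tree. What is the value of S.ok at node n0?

7

1. n0.depth = -5  [given at root]
2. n1.depth = 28  [S₀.depth * -1 + 23]
3. n2.env = "zu"  ["zu"]
4. n3.cnt = false  [terminal]
5. n4.idx = 7  [terminal]
6. n5.val = true  [terminal]
7. n2.tag = 6  [f.idx - 1]
8. n2.sig = 4  [f.idx - 3]
9. n6.cnt = 18  [A₀.tag + 12]
10. n6.sig = false  [false]
11. n7.live = true  [terminal]
12. n8.val = -9  [terminal]
13. n6.idx = 22  [d.val + 31]
14. n9.env = "mn"  ["mn"]
15. n10.val = -9  [terminal]
16. n11.val = true  [terminal]
17. n12.val = -1  [terminal]
18. n9.tag = -6  [d₀.val * 2 + 12]
19. n9.sig = -5  [d₀.val + d₁.val + 5]
20. n1.tag = 23  [B.idx + 1]
21. n1.ok = 7  [A₀.tag + B.idx - 21]
22. n13.env = "pp"  [terminal]
23. n0.tag = 10  [len(b.env) + 8]
24. n0.ok = 7  [S₁.ok + S₁.tag - 23]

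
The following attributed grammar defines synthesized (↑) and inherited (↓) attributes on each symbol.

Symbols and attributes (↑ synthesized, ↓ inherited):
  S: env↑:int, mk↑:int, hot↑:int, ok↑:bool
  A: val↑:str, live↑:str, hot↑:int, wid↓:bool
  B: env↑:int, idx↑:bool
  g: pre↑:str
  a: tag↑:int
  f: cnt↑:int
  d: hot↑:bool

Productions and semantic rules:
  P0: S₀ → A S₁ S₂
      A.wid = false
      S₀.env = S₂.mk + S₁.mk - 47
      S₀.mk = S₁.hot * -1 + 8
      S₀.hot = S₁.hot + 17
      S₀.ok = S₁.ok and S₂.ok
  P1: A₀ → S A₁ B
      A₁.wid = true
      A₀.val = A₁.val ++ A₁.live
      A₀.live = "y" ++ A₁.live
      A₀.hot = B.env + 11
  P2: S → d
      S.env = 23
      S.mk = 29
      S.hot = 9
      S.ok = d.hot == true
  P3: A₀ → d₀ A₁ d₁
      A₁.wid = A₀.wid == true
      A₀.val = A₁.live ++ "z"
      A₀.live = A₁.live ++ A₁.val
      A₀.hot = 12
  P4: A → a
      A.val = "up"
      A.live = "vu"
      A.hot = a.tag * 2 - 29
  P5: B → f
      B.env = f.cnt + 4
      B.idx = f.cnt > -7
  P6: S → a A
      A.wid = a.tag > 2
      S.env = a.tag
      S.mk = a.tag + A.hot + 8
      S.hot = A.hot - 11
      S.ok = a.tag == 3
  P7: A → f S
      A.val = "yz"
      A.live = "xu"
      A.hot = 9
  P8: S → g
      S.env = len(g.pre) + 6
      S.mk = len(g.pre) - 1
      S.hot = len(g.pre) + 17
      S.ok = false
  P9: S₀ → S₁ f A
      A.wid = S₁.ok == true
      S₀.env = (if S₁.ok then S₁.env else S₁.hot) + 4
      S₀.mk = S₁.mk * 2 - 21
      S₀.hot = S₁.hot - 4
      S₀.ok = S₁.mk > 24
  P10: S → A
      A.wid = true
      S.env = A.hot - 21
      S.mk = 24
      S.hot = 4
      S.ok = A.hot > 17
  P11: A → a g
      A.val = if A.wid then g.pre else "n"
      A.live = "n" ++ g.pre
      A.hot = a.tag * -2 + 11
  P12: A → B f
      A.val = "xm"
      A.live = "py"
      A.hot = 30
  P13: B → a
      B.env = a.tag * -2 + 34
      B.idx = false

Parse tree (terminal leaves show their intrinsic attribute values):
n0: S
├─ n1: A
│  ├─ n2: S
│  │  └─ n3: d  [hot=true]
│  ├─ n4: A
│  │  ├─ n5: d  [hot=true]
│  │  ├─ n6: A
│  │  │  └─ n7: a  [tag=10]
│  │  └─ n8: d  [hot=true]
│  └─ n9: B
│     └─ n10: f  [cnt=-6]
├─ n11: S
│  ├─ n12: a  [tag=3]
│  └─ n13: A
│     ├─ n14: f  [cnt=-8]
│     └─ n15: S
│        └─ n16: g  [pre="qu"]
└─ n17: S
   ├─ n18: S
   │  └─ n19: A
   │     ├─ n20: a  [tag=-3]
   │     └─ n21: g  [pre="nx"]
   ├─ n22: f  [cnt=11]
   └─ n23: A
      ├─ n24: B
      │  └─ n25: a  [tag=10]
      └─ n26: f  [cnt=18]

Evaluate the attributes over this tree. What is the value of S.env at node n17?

1. n1.wid = false  [false]
2. n3.hot = true  [terminal]
3. n2.env = 23  [23]
4. n2.mk = 29  [29]
5. n2.hot = 9  [9]
6. n2.ok = true  [d.hot == true]
7. n4.wid = true  [true]
8. n5.hot = true  [terminal]
9. n6.wid = true  [A₀.wid == true]
10. n7.tag = 10  [terminal]
11. n6.val = "up"  ["up"]
12. n6.live = "vu"  ["vu"]
13. n6.hot = -9  [a.tag * 2 - 29]
14. n8.hot = true  [terminal]
15. n4.val = "vuz"  [A₁.live ++ "z"]
16. n4.live = "vuup"  [A₁.live ++ A₁.val]
17. n4.hot = 12  [12]
18. n10.cnt = -6  [terminal]
19. n9.env = -2  [f.cnt + 4]
20. n9.idx = true  [f.cnt > -7]
21. n1.val = "vuzvuup"  [A₁.val ++ A₁.live]
22. n1.live = "yvuup"  ["y" ++ A₁.live]
23. n1.hot = 9  [B.env + 11]
24. n12.tag = 3  [terminal]
25. n13.wid = true  [a.tag > 2]
26. n14.cnt = -8  [terminal]
27. n16.pre = "qu"  [terminal]
28. n15.env = 8  [len(g.pre) + 6]
29. n15.mk = 1  [len(g.pre) - 1]
30. n15.hot = 19  [len(g.pre) + 17]
31. n15.ok = false  [false]
32. n13.val = "yz"  ["yz"]
33. n13.live = "xu"  ["xu"]
34. n13.hot = 9  [9]
35. n11.env = 3  [a.tag]
36. n11.mk = 20  [a.tag + A.hot + 8]
37. n11.hot = -2  [A.hot - 11]
38. n11.ok = true  [a.tag == 3]
39. n19.wid = true  [true]
40. n20.tag = -3  [terminal]
41. n21.pre = "nx"  [terminal]
42. n19.val = "nx"  [if A.wid then g.pre else "n"]
43. n19.live = "nnx"  ["n" ++ g.pre]
44. n19.hot = 17  [a.tag * -2 + 11]
45. n18.env = -4  [A.hot - 21]
46. n18.mk = 24  [24]
47. n18.hot = 4  [4]
48. n18.ok = false  [A.hot > 17]
49. n22.cnt = 11  [terminal]
50. n23.wid = false  [S₁.ok == true]
51. n25.tag = 10  [terminal]
52. n24.env = 14  [a.tag * -2 + 34]
53. n24.idx = false  [false]
54. n26.cnt = 18  [terminal]
55. n23.val = "xm"  ["xm"]
56. n23.live = "py"  ["py"]
57. n23.hot = 30  [30]
58. n17.env = 8  [(if S₁.ok then S₁.env else S₁.hot) + 4]
59. n17.mk = 27  [S₁.mk * 2 - 21]
60. n17.hot = 0  [S₁.hot - 4]
61. n17.ok = false  [S₁.mk > 24]
62. n0.env = 0  [S₂.mk + S₁.mk - 47]
63. n0.mk = 10  [S₁.hot * -1 + 8]
64. n0.hot = 15  [S₁.hot + 17]
65. n0.ok = false  [S₁.ok and S₂.ok]

8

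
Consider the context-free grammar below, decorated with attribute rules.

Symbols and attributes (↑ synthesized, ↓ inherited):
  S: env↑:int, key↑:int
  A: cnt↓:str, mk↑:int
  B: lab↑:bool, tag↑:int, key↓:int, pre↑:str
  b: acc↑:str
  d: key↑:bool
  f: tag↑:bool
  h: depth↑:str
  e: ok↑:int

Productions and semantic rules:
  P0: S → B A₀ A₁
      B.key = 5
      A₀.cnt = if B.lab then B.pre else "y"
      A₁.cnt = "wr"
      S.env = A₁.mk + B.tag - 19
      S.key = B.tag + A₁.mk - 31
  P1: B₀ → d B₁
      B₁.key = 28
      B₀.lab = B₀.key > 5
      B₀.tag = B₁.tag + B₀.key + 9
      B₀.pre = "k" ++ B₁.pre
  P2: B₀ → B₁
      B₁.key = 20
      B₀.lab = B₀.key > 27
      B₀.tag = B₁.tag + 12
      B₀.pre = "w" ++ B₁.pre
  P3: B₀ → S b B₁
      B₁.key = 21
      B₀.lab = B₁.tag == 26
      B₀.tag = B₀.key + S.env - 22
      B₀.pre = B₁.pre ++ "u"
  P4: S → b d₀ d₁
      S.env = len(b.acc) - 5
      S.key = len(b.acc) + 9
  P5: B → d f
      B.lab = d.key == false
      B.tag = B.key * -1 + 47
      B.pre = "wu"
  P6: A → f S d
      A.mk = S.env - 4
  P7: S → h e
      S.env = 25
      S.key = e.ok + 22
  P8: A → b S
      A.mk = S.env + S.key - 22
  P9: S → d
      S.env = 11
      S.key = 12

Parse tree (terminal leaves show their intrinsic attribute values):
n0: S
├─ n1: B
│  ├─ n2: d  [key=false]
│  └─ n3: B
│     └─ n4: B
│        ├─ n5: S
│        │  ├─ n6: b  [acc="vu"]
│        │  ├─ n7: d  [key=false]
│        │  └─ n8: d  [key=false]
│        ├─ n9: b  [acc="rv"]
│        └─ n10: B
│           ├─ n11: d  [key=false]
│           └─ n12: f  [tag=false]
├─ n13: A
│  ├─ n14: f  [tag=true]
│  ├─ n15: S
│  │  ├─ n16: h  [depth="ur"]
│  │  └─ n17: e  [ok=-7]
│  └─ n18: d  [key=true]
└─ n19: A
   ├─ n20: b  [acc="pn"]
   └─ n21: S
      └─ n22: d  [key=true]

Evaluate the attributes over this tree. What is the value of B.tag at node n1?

21

1. n1.key = 5  [5]
2. n2.key = false  [terminal]
3. n3.key = 28  [28]
4. n4.key = 20  [20]
5. n6.acc = "vu"  [terminal]
6. n7.key = false  [terminal]
7. n8.key = false  [terminal]
8. n5.env = -3  [len(b.acc) - 5]
9. n5.key = 11  [len(b.acc) + 9]
10. n9.acc = "rv"  [terminal]
11. n10.key = 21  [21]
12. n11.key = false  [terminal]
13. n12.tag = false  [terminal]
14. n10.lab = true  [d.key == false]
15. n10.tag = 26  [B.key * -1 + 47]
16. n10.pre = "wu"  ["wu"]
17. n4.lab = true  [B₁.tag == 26]
18. n4.tag = -5  [B₀.key + S.env - 22]
19. n4.pre = "wuu"  [B₁.pre ++ "u"]
20. n3.lab = true  [B₀.key > 27]
21. n3.tag = 7  [B₁.tag + 12]
22. n3.pre = "wwuu"  ["w" ++ B₁.pre]
23. n1.lab = false  [B₀.key > 5]
24. n1.tag = 21  [B₁.tag + B₀.key + 9]
25. n1.pre = "kwwuu"  ["k" ++ B₁.pre]
26. n13.cnt = "y"  [if B.lab then B.pre else "y"]
27. n14.tag = true  [terminal]
28. n16.depth = "ur"  [terminal]
29. n17.ok = -7  [terminal]
30. n15.env = 25  [25]
31. n15.key = 15  [e.ok + 22]
32. n18.key = true  [terminal]
33. n13.mk = 21  [S.env - 4]
34. n19.cnt = "wr"  ["wr"]
35. n20.acc = "pn"  [terminal]
36. n22.key = true  [terminal]
37. n21.env = 11  [11]
38. n21.key = 12  [12]
39. n19.mk = 1  [S.env + S.key - 22]
40. n0.env = 3  [A₁.mk + B.tag - 19]
41. n0.key = -9  [B.tag + A₁.mk - 31]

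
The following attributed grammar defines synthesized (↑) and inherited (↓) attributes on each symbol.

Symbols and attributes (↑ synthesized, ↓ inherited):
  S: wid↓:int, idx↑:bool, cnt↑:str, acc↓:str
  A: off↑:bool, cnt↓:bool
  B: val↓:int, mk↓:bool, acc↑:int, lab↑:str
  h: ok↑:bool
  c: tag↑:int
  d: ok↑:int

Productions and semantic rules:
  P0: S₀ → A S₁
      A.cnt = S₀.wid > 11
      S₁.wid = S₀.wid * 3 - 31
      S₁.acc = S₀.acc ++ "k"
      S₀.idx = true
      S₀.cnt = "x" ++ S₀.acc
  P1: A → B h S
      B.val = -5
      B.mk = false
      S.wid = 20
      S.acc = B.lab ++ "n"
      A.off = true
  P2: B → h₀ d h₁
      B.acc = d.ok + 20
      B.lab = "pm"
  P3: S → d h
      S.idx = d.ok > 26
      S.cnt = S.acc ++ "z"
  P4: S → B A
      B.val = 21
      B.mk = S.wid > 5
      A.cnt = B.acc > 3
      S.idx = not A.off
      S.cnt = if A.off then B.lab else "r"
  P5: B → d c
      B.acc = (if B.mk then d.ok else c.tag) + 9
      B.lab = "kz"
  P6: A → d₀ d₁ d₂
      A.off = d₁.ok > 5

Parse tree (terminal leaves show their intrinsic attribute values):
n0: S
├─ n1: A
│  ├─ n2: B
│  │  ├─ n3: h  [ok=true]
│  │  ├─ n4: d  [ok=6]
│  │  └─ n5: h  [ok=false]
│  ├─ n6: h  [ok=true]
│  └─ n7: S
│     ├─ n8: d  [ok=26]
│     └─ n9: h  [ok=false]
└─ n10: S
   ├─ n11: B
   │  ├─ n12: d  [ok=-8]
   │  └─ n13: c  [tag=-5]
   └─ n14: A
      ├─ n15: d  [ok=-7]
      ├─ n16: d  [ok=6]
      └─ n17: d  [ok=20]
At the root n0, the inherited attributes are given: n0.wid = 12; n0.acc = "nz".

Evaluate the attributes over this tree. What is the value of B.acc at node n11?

1. n0.wid = 12  [given at root]
2. n0.acc = "nz"  [given at root]
3. n1.cnt = true  [S₀.wid > 11]
4. n2.val = -5  [-5]
5. n2.mk = false  [false]
6. n3.ok = true  [terminal]
7. n4.ok = 6  [terminal]
8. n5.ok = false  [terminal]
9. n2.acc = 26  [d.ok + 20]
10. n2.lab = "pm"  ["pm"]
11. n6.ok = true  [terminal]
12. n7.wid = 20  [20]
13. n7.acc = "pmn"  [B.lab ++ "n"]
14. n8.ok = 26  [terminal]
15. n9.ok = false  [terminal]
16. n7.idx = false  [d.ok > 26]
17. n7.cnt = "pmnz"  [S.acc ++ "z"]
18. n1.off = true  [true]
19. n10.wid = 5  [S₀.wid * 3 - 31]
20. n10.acc = "nzk"  [S₀.acc ++ "k"]
21. n11.val = 21  [21]
22. n11.mk = false  [S.wid > 5]
23. n12.ok = -8  [terminal]
24. n13.tag = -5  [terminal]
25. n11.acc = 4  [(if B.mk then d.ok else c.tag) + 9]
26. n11.lab = "kz"  ["kz"]
27. n14.cnt = true  [B.acc > 3]
28. n15.ok = -7  [terminal]
29. n16.ok = 6  [terminal]
30. n17.ok = 20  [terminal]
31. n14.off = true  [d₁.ok > 5]
32. n10.idx = false  [not A.off]
33. n10.cnt = "kz"  [if A.off then B.lab else "r"]
34. n0.idx = true  [true]
35. n0.cnt = "xnz"  ["x" ++ S₀.acc]

4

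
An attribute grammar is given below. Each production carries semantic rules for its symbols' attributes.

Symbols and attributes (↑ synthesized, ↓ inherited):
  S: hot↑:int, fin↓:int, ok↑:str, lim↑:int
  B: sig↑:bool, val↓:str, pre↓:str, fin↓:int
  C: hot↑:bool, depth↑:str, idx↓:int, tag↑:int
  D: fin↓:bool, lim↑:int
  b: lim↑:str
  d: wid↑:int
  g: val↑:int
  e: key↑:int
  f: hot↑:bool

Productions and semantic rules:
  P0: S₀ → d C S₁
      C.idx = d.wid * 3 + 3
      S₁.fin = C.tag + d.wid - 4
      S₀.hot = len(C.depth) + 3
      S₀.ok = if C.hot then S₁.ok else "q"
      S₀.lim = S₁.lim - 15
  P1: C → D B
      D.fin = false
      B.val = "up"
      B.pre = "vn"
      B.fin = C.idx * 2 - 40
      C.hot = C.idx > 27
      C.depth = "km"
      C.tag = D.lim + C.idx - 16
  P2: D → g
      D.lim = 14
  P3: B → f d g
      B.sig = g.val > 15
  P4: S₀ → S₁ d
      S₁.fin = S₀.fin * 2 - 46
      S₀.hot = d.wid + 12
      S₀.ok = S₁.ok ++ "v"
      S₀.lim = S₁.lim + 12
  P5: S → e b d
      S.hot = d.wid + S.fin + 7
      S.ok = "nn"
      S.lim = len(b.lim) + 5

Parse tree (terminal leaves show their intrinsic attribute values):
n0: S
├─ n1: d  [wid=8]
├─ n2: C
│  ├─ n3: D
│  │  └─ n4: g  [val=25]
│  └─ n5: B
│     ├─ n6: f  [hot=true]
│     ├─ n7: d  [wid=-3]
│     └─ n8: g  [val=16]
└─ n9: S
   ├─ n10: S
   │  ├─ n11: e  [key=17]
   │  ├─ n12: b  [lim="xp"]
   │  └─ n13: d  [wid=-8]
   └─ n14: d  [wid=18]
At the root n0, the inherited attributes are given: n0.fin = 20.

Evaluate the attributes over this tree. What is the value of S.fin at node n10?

1. n0.fin = 20  [given at root]
2. n1.wid = 8  [terminal]
3. n2.idx = 27  [d.wid * 3 + 3]
4. n3.fin = false  [false]
5. n4.val = 25  [terminal]
6. n3.lim = 14  [14]
7. n5.val = "up"  ["up"]
8. n5.pre = "vn"  ["vn"]
9. n5.fin = 14  [C.idx * 2 - 40]
10. n6.hot = true  [terminal]
11. n7.wid = -3  [terminal]
12. n8.val = 16  [terminal]
13. n5.sig = true  [g.val > 15]
14. n2.hot = false  [C.idx > 27]
15. n2.depth = "km"  ["km"]
16. n2.tag = 25  [D.lim + C.idx - 16]
17. n9.fin = 29  [C.tag + d.wid - 4]
18. n10.fin = 12  [S₀.fin * 2 - 46]
19. n11.key = 17  [terminal]
20. n12.lim = "xp"  [terminal]
21. n13.wid = -8  [terminal]
22. n10.hot = 11  [d.wid + S.fin + 7]
23. n10.ok = "nn"  ["nn"]
24. n10.lim = 7  [len(b.lim) + 5]
25. n14.wid = 18  [terminal]
26. n9.hot = 30  [d.wid + 12]
27. n9.ok = "nnv"  [S₁.ok ++ "v"]
28. n9.lim = 19  [S₁.lim + 12]
29. n0.hot = 5  [len(C.depth) + 3]
30. n0.ok = "q"  [if C.hot then S₁.ok else "q"]
31. n0.lim = 4  [S₁.lim - 15]

12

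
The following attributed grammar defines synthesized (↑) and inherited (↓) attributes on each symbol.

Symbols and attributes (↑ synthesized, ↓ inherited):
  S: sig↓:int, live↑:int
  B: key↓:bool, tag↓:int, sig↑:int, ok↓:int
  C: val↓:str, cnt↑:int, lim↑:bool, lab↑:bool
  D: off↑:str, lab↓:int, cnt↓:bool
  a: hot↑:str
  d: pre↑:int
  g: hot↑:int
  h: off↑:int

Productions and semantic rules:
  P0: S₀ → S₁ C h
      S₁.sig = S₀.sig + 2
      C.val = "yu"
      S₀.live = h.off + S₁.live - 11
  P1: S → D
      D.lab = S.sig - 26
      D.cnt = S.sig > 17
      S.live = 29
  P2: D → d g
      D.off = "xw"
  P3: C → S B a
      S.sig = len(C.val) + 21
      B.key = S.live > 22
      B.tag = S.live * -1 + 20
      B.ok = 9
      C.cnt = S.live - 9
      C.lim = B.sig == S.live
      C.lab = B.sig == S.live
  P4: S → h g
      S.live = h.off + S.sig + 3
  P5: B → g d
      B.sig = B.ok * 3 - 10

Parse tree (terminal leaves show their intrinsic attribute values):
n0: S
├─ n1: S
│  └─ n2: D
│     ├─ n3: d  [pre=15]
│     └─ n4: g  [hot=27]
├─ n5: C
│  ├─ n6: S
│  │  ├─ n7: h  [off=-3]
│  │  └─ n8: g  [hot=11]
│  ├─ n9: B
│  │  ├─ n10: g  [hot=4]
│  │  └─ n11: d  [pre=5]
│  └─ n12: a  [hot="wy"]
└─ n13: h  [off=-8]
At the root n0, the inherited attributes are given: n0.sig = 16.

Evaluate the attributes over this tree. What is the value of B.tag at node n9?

-3

1. n0.sig = 16  [given at root]
2. n1.sig = 18  [S₀.sig + 2]
3. n2.lab = -8  [S.sig - 26]
4. n2.cnt = true  [S.sig > 17]
5. n3.pre = 15  [terminal]
6. n4.hot = 27  [terminal]
7. n2.off = "xw"  ["xw"]
8. n1.live = 29  [29]
9. n5.val = "yu"  ["yu"]
10. n6.sig = 23  [len(C.val) + 21]
11. n7.off = -3  [terminal]
12. n8.hot = 11  [terminal]
13. n6.live = 23  [h.off + S.sig + 3]
14. n9.key = true  [S.live > 22]
15. n9.tag = -3  [S.live * -1 + 20]
16. n9.ok = 9  [9]
17. n10.hot = 4  [terminal]
18. n11.pre = 5  [terminal]
19. n9.sig = 17  [B.ok * 3 - 10]
20. n12.hot = "wy"  [terminal]
21. n5.cnt = 14  [S.live - 9]
22. n5.lim = false  [B.sig == S.live]
23. n5.lab = false  [B.sig == S.live]
24. n13.off = -8  [terminal]
25. n0.live = 10  [h.off + S₁.live - 11]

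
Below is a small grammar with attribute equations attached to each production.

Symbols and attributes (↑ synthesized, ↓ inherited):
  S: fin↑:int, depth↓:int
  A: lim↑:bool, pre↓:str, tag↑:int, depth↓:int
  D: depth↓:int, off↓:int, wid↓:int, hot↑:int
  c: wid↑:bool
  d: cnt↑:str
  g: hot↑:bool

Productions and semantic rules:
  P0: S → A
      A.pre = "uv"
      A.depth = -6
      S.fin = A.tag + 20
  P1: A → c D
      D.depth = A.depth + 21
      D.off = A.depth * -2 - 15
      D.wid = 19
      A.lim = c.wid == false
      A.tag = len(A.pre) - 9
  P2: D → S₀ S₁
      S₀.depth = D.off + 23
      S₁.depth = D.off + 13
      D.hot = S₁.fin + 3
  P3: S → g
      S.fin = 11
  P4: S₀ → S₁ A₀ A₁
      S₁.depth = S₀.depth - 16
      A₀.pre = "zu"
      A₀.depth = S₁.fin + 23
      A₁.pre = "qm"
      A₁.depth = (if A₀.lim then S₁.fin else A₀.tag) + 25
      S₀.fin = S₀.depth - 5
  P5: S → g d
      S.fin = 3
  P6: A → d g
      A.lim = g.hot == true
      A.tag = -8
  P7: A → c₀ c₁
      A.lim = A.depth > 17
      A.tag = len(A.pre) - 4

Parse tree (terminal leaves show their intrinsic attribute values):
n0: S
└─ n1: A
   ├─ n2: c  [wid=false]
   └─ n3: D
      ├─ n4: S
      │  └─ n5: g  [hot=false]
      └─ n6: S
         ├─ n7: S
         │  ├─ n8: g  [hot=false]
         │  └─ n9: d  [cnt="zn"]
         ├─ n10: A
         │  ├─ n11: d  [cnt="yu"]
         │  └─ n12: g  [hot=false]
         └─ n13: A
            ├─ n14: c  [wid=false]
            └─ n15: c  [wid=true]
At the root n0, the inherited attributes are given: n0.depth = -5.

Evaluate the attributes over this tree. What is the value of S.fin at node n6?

5

1. n0.depth = -5  [given at root]
2. n1.pre = "uv"  ["uv"]
3. n1.depth = -6  [-6]
4. n2.wid = false  [terminal]
5. n3.depth = 15  [A.depth + 21]
6. n3.off = -3  [A.depth * -2 - 15]
7. n3.wid = 19  [19]
8. n4.depth = 20  [D.off + 23]
9. n5.hot = false  [terminal]
10. n4.fin = 11  [11]
11. n6.depth = 10  [D.off + 13]
12. n7.depth = -6  [S₀.depth - 16]
13. n8.hot = false  [terminal]
14. n9.cnt = "zn"  [terminal]
15. n7.fin = 3  [3]
16. n10.pre = "zu"  ["zu"]
17. n10.depth = 26  [S₁.fin + 23]
18. n11.cnt = "yu"  [terminal]
19. n12.hot = false  [terminal]
20. n10.lim = false  [g.hot == true]
21. n10.tag = -8  [-8]
22. n13.pre = "qm"  ["qm"]
23. n13.depth = 17  [(if A₀.lim then S₁.fin else A₀.tag) + 25]
24. n14.wid = false  [terminal]
25. n15.wid = true  [terminal]
26. n13.lim = false  [A.depth > 17]
27. n13.tag = -2  [len(A.pre) - 4]
28. n6.fin = 5  [S₀.depth - 5]
29. n3.hot = 8  [S₁.fin + 3]
30. n1.lim = true  [c.wid == false]
31. n1.tag = -7  [len(A.pre) - 9]
32. n0.fin = 13  [A.tag + 20]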